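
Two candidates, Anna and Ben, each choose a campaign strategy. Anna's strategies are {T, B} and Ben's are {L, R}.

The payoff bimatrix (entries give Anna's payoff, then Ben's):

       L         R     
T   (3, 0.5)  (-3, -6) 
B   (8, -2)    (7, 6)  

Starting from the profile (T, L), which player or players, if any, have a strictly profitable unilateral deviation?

Anna

Anna at (T, L) earns 3; deviating to B yields 8 — a strict improvement.
Ben earns 0.5; deviating to R yields -6 — not better.
Only Anna has a strictly profitable deviation.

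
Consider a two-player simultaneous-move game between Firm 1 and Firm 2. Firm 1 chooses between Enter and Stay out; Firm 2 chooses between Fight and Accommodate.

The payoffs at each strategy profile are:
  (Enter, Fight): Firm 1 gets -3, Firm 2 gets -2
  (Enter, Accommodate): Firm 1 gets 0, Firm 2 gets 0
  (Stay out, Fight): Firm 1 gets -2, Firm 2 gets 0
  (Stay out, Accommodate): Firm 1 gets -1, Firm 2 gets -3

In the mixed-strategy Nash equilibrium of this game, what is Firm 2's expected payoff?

First find p, the probability Firm 1 plays Enter, from Firm 2's indifference between Fight and Accommodate: −2p = −3(1−p), giving p = 3/5.
Since Firm 2 is indifferent in equilibrium, Firm 2's expected payoff equals the payoff from either column against (3/5, 2/5). Using Fight: −2(3/5) = -6/5.

-6/5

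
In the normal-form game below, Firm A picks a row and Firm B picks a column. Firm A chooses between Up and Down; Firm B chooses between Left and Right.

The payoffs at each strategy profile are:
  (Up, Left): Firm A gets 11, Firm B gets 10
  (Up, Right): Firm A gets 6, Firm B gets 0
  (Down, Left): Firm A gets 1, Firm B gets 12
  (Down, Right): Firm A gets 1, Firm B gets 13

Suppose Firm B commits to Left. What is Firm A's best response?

Up

Against Left, Firm A earns 11 from Up and 1 from Down.
So Up is the best response.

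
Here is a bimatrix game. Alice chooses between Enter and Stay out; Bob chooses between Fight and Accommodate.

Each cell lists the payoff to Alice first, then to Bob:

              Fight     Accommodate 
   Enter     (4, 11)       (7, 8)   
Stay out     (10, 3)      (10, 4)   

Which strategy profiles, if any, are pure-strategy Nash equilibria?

(Enter, Fight): Alice prefers Stay out (10 > 4) — not an equilibrium.
(Enter, Accommodate): Alice prefers Stay out (10 > 7); Bob prefers Fight (11 > 8) — not an equilibrium.
(Stay out, Fight): Bob prefers Accommodate (4 > 3) — not an equilibrium.
(Stay out, Accommodate): Alice gets 10 ≥ 7 from Enter, and Bob gets 4 ≥ 3 from Fight — Nash equilibrium.

(Stay out, Accommodate)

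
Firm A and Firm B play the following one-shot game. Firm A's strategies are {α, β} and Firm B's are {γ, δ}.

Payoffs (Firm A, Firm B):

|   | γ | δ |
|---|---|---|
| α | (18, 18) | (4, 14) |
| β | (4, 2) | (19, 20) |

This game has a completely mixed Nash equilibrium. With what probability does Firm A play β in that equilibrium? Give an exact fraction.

Let p be the probability that Firm A plays α. In a completely mixed equilibrium, Firm B must be indifferent between γ and δ.
Firm B's expected payoff from γ is 18p + 2(1−p); from δ it is 14p + 20(1−p).
Setting these equal: 16p + 2 = −6p + 20, so p = 9/11.
Therefore Firm A plays β with probability 1 − 9/11 = 2/11.

2/11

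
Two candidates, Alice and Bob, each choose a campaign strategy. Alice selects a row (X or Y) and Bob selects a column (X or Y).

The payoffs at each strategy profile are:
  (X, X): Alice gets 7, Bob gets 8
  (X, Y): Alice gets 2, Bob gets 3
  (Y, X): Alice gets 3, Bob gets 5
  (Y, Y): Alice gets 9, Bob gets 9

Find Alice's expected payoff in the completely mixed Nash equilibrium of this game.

First find y, the probability Bob plays X, from Alice's indifference between X and Y: 7y + 2(1−y) = 3y + 9(1−y), giving y = 7/11.
Since Alice is indifferent in equilibrium, Alice's expected payoff equals the payoff from either row against (7/11, 4/11). Using X: 7(7/11) + 2(4/11) = 57/11.

57/11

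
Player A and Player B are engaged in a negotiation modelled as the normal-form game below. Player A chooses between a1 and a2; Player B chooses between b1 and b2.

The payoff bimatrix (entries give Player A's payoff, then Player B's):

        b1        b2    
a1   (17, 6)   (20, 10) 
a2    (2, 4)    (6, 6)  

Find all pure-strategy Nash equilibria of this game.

(a1, b2)

(a1, b1): Player B prefers b2 (10 > 6) — not an equilibrium.
(a1, b2): Player A gets 20 ≥ 6 from a2, and Player B gets 10 ≥ 6 from b1 — Nash equilibrium.
(a2, b1): Player A prefers a1 (17 > 2); Player B prefers b2 (6 > 4) — not an equilibrium.
(a2, b2): Player A prefers a1 (20 > 6) — not an equilibrium.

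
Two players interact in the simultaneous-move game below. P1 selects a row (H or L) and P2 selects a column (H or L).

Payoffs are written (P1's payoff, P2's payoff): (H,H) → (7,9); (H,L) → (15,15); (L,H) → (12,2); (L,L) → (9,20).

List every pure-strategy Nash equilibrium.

(H, H): P1 prefers L (12 > 7); P2 prefers L (15 > 9) — not an equilibrium.
(H, L): P1 gets 15 ≥ 9 from L, and P2 gets 15 ≥ 9 from H — Nash equilibrium.
(L, H): P2 prefers L (20 > 2) — not an equilibrium.
(L, L): P1 prefers H (15 > 9) — not an equilibrium.

(H, L)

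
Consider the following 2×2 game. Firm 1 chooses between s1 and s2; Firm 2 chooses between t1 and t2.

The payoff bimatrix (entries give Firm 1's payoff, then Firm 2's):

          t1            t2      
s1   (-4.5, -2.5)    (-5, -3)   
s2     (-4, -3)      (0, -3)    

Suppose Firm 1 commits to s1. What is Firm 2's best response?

t1

Against s1, Firm 2 earns -2.5 from t1 and -3 from t2.
So t1 is the best response.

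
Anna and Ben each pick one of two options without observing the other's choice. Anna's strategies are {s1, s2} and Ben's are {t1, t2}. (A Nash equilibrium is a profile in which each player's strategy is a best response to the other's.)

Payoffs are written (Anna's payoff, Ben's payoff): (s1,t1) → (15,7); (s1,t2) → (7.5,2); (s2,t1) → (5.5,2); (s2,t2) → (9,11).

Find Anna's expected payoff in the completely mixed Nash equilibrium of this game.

First find q, the probability Ben plays t1, from Anna's indifference between s1 and s2: 15q + 7.5(1−q) = 5.5q + 9(1−q), giving q = 3/22.
Since Anna is indifferent in equilibrium, Anna's expected payoff equals the payoff from either row against (3/22, 19/22). Using s1: 15(3/22) + 7.5(19/22) = 375/44.

375/44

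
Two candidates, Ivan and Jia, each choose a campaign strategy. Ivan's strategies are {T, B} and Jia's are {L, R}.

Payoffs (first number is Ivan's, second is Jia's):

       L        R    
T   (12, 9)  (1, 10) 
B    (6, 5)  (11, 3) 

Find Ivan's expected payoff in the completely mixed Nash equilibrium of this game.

63/8

First find y, the probability Jia plays L, from Ivan's indifference between T and B: 12y + (1−y) = 6y + 11(1−y), giving y = 5/8.
Since Ivan is indifferent in equilibrium, Ivan's expected payoff equals the payoff from either row against (5/8, 3/8). Using T: 12(5/8) + (3/8) = 63/8.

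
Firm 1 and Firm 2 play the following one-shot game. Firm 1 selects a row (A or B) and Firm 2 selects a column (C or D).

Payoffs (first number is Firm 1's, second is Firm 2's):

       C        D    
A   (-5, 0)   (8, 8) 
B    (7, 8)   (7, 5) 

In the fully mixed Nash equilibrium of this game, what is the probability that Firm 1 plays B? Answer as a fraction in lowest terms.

Let r be the probability that Firm 1 plays A. In a completely mixed equilibrium, Firm 2 must be indifferent between C and D.
Firm 2's expected payoff from C is 8(1−r); from D it is 8r + 5(1−r).
Setting these equal: −8r + 8 = 3r + 5, so r = 3/11.
Therefore Firm 1 plays B with probability 1 − 3/11 = 8/11.

8/11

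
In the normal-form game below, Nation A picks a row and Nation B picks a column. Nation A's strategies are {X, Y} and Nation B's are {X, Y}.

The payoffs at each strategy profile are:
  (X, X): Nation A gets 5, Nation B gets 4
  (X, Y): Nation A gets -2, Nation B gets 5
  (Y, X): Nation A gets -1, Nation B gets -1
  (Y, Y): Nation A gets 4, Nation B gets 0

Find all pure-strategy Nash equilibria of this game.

(Y, Y)

(X, X): Nation B prefers Y (5 > 4) — not an equilibrium.
(X, Y): Nation A prefers Y (4 > -2) — not an equilibrium.
(Y, X): Nation A prefers X (5 > -1); Nation B prefers Y (0 > -1) — not an equilibrium.
(Y, Y): Nation A gets 4 ≥ -2 from X, and Nation B gets 0 ≥ -1 from X — Nash equilibrium.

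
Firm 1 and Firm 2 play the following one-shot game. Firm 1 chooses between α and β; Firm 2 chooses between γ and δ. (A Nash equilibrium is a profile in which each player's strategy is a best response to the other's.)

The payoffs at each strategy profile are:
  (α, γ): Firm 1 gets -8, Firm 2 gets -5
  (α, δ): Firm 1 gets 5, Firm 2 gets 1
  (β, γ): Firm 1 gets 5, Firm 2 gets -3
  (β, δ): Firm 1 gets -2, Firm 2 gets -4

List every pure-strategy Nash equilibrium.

(α, δ) and (β, γ)

(α, γ): Firm 1 prefers β (5 > -8); Firm 2 prefers δ (1 > -5) — not an equilibrium.
(α, δ): Firm 1 gets 5 ≥ -2 from β, and Firm 2 gets 1 ≥ -5 from γ — Nash equilibrium.
(β, γ): Firm 1 gets 5 ≥ -8 from α, and Firm 2 gets -3 ≥ -4 from δ — Nash equilibrium.
(β, δ): Firm 1 prefers α (5 > -2); Firm 2 prefers γ (-3 > -4) — not an equilibrium.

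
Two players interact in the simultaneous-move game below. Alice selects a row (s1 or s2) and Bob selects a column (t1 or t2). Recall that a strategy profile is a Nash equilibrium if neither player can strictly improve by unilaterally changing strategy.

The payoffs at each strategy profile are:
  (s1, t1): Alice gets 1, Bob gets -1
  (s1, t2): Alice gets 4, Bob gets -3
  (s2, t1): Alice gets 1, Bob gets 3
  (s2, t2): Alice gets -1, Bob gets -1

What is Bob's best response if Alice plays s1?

t1

Against s1, Bob earns -1 from t1 and -3 from t2.
So t1 is the best response.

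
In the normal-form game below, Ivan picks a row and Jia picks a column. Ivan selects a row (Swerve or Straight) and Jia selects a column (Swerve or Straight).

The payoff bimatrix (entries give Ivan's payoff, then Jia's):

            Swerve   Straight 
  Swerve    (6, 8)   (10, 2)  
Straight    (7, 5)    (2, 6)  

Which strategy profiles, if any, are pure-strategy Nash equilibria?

none

(Swerve, Swerve): Ivan prefers Straight (7 > 6) — not an equilibrium.
(Swerve, Straight): Jia prefers Swerve (8 > 2) — not an equilibrium.
(Straight, Swerve): Jia prefers Straight (6 > 5) — not an equilibrium.
(Straight, Straight): Ivan prefers Swerve (10 > 2) — not an equilibrium.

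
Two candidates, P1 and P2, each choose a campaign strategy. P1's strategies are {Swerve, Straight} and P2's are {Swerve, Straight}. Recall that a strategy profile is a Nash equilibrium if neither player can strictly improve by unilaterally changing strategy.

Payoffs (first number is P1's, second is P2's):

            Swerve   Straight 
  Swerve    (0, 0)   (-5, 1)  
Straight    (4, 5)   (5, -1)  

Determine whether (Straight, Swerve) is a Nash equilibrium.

Yes

At (Straight, Swerve), P1 earns 4; switching to Swerve would give 0, so P1 has no profitable deviation.
P2 earns 5; switching to Straight would give -1, so P2 has no profitable deviation.
Neither player can gain by a unilateral deviation, so this profile is a Nash equilibrium.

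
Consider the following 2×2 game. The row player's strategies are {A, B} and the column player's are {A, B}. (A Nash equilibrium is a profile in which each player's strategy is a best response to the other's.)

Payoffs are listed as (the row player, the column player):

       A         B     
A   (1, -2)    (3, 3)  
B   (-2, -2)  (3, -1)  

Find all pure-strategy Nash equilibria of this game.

(A, B) and (B, B)

(A, A): the column player prefers B (3 > -2) — not an equilibrium.
(A, B): the row player gets 3 ≥ 3 from B, and the column player gets 3 ≥ -2 from A — Nash equilibrium.
(B, A): the row player prefers A (1 > -2); the column player prefers B (-1 > -2) — not an equilibrium.
(B, B): the row player gets 3 ≥ 3 from A, and the column player gets -1 ≥ -2 from A — Nash equilibrium.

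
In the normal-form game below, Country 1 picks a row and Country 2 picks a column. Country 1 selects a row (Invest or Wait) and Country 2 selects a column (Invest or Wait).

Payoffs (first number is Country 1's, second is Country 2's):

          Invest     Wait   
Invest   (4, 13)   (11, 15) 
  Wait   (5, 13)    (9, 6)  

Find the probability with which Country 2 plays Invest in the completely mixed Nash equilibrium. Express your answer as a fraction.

2/3

Let y be the probability that Country 2 plays Invest. In a completely mixed equilibrium, Country 1 must be indifferent between Invest and Wait.
Country 1's expected payoff from Invest is 4y + 11(1−y); from Wait it is 5y + 9(1−y).
Setting these equal: −7y + 11 = −4y + 9, so y = 2/3.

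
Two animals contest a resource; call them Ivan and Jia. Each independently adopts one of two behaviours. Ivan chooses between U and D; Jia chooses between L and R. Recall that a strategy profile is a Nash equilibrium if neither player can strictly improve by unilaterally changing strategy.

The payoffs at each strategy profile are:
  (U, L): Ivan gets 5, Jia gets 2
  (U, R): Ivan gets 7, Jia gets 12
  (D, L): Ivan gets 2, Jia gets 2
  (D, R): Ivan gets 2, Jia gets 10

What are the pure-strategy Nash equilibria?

(U, L): Jia prefers R (12 > 2) — not an equilibrium.
(U, R): Ivan gets 7 ≥ 2 from D, and Jia gets 12 ≥ 2 from L — Nash equilibrium.
(D, L): Ivan prefers U (5 > 2); Jia prefers R (10 > 2) — not an equilibrium.
(D, R): Ivan prefers U (7 > 2) — not an equilibrium.

(U, R)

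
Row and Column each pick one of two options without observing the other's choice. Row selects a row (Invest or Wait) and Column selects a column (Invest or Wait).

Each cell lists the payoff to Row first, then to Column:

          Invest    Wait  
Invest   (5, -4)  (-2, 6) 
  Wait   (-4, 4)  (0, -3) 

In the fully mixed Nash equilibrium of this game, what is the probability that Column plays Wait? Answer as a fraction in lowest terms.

9/11

Let q be the probability that Column plays Invest. In a completely mixed equilibrium, Row must be indifferent between Invest and Wait.
Row's expected payoff from Invest is 5q − 2(1−q); from Wait it is −4q.
Setting these equal: 7q − 2 = −4q, so q = 2/11.
Therefore Column plays Wait with probability 1 − 2/11 = 9/11.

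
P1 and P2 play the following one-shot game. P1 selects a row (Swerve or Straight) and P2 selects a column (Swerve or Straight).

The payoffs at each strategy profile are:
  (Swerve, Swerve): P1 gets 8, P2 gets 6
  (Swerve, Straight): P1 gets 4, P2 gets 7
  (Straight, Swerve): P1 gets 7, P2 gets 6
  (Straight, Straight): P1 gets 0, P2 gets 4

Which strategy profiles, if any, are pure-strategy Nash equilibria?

(Swerve, Straight)

(Swerve, Swerve): P2 prefers Straight (7 > 6) — not an equilibrium.
(Swerve, Straight): P1 gets 4 ≥ 0 from Straight, and P2 gets 7 ≥ 6 from Swerve — Nash equilibrium.
(Straight, Swerve): P1 prefers Swerve (8 > 7) — not an equilibrium.
(Straight, Straight): P1 prefers Swerve (4 > 0); P2 prefers Swerve (6 > 4) — not an equilibrium.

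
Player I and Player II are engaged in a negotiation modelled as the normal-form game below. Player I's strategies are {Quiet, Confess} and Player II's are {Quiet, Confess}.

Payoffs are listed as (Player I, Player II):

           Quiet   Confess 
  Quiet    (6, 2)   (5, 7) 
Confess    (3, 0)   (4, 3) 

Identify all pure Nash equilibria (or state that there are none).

(Quiet, Quiet): Player II prefers Confess (7 > 2) — not an equilibrium.
(Quiet, Confess): Player I gets 5 ≥ 4 from Confess, and Player II gets 7 ≥ 2 from Quiet — Nash equilibrium.
(Confess, Quiet): Player I prefers Quiet (6 > 3); Player II prefers Confess (3 > 0) — not an equilibrium.
(Confess, Confess): Player I prefers Quiet (5 > 4) — not an equilibrium.

(Quiet, Confess)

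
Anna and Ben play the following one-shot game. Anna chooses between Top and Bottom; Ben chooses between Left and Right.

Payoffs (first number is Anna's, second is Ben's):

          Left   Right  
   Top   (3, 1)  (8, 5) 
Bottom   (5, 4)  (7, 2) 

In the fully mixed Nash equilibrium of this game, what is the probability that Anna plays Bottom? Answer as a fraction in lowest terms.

Let r be the probability that Anna plays Top. In a completely mixed equilibrium, Ben must be indifferent between Left and Right.
Ben's expected payoff from Left is r + 4(1−r); from Right it is 5r + 2(1−r).
Setting these equal: −3r + 4 = 3r + 2, so r = 1/3.
Therefore Anna plays Bottom with probability 1 − 1/3 = 2/3.

2/3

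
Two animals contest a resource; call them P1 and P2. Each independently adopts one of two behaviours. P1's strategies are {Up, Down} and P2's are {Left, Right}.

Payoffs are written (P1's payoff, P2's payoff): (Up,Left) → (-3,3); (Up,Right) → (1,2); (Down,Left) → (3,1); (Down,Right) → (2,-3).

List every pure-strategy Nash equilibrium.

(Up, Left): P1 prefers Down (3 > -3) — not an equilibrium.
(Up, Right): P1 prefers Down (2 > 1); P2 prefers Left (3 > 2) — not an equilibrium.
(Down, Left): P1 gets 3 ≥ -3 from Up, and P2 gets 1 ≥ -3 from Right — Nash equilibrium.
(Down, Right): P2 prefers Left (1 > -3) — not an equilibrium.

(Down, Left)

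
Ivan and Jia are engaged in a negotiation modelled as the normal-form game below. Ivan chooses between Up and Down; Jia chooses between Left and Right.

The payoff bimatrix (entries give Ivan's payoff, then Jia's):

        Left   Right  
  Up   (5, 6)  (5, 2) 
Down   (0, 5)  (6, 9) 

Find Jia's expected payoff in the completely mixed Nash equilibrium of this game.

11/2

First find x, the probability Ivan plays Up, from Jia's indifference between Left and Right: 6x + 5(1−x) = 2x + 9(1−x), giving x = 1/2.
Since Jia is indifferent in equilibrium, Jia's expected payoff equals the payoff from either column against (1/2, 1/2). Using Left: 6(1/2) + 5(1/2) = 11/2.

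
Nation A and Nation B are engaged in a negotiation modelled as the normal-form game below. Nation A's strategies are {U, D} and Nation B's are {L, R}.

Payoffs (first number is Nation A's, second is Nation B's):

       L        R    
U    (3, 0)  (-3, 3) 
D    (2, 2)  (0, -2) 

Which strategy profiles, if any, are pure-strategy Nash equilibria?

none

(U, L): Nation B prefers R (3 > 0) — not an equilibrium.
(U, R): Nation A prefers D (0 > -3) — not an equilibrium.
(D, L): Nation A prefers U (3 > 2) — not an equilibrium.
(D, R): Nation B prefers L (2 > -2) — not an equilibrium.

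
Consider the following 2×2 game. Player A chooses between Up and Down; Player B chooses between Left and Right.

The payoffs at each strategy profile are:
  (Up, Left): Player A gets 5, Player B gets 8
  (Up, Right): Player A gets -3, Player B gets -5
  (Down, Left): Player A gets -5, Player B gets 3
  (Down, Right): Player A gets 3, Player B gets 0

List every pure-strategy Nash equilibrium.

(Up, Left)

(Up, Left): Player A gets 5 ≥ -5 from Down, and Player B gets 8 ≥ -5 from Right — Nash equilibrium.
(Up, Right): Player A prefers Down (3 > -3); Player B prefers Left (8 > -5) — not an equilibrium.
(Down, Left): Player A prefers Up (5 > -5) — not an equilibrium.
(Down, Right): Player B prefers Left (3 > 0) — not an equilibrium.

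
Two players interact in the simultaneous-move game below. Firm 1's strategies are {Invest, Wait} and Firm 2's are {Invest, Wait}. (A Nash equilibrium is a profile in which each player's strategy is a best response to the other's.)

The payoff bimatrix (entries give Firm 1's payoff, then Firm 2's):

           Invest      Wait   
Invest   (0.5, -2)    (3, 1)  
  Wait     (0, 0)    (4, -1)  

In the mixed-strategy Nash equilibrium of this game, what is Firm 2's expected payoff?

First find x, the probability Firm 1 plays Invest, from Firm 2's indifference between Invest and Wait: −2x = x − (1−x), giving x = 1/4.
Since Firm 2 is indifferent in equilibrium, Firm 2's expected payoff equals the payoff from either column against (1/4, 3/4). Using Invest: −2(1/4) = -1/2.

-1/2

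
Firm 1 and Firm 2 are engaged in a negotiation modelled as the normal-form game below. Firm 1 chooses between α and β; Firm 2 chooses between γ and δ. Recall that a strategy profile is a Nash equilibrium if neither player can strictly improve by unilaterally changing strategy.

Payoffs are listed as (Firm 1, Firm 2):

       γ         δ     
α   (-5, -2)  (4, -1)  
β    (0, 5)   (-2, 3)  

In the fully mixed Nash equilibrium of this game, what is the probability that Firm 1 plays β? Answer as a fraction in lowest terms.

1/3

Let x be the probability that Firm 1 plays α. In a completely mixed equilibrium, Firm 2 must be indifferent between γ and δ.
Firm 2's expected payoff from γ is −2x + 5(1−x); from δ it is −x + 3(1−x).
Setting these equal: −7x + 5 = −4x + 3, so x = 2/3.
Therefore Firm 1 plays β with probability 1 − 2/3 = 1/3.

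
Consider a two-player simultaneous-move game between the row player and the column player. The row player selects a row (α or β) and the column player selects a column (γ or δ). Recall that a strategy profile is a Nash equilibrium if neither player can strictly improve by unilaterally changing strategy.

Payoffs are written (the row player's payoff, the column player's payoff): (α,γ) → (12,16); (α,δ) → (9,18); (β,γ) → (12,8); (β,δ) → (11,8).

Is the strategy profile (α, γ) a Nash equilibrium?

No

At (α, γ), the row player earns 12; switching to β would give 12, so the row player has no profitable deviation.
The column player earns 16; switching to δ would give 18, so the column player would deviate.
Since at least one player can profitably deviate, this is not a Nash equilibrium.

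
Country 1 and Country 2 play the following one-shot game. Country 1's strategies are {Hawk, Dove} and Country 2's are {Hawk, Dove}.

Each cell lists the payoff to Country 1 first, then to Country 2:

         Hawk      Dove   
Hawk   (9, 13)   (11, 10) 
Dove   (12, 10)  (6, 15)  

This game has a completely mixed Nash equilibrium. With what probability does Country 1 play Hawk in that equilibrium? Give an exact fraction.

5/8

Let x be the probability that Country 1 plays Hawk. In a completely mixed equilibrium, Country 2 must be indifferent between Hawk and Dove.
Country 2's expected payoff from Hawk is 13x + 10(1−x); from Dove it is 10x + 15(1−x).
Setting these equal: 3x + 10 = −5x + 15, so x = 5/8.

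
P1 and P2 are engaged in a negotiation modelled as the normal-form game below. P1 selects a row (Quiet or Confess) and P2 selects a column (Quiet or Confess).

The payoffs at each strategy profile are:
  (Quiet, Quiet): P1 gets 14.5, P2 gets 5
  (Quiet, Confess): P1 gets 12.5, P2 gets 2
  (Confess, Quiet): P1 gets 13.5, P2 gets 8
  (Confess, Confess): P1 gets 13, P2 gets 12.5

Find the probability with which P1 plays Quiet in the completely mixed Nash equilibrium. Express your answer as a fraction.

Let x be the probability that P1 plays Quiet. In a completely mixed equilibrium, P2 must be indifferent between Quiet and Confess.
P2's expected payoff from Quiet is 5x + 8(1−x); from Confess it is 2x + 12.5(1−x).
Setting these equal: −3x + 8 = −10.5x + 12.5, so x = 3/5.

3/5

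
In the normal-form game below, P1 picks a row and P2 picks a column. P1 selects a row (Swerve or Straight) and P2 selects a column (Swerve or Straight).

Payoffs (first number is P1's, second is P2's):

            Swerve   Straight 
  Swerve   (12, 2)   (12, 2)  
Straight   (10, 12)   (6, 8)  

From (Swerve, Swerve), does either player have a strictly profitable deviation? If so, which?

Neither

P1 at (Swerve, Swerve) earns 12; deviating to Straight yields 10 — not better.
P2 earns 2; deviating to Straight yields 2 — not better.
Neither player can strictly improve; the profile is a Nash equilibrium.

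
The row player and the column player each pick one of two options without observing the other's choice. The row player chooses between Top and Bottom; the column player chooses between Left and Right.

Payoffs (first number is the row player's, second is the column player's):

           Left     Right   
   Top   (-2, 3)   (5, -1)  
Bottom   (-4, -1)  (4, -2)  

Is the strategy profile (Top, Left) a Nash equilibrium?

Yes

At (Top, Left), the row player earns -2; switching to Bottom would give -4, so the row player has no profitable deviation.
The column player earns 3; switching to Right would give -1, so the column player has no profitable deviation.
Neither player can gain by a unilateral deviation, so this profile is a Nash equilibrium.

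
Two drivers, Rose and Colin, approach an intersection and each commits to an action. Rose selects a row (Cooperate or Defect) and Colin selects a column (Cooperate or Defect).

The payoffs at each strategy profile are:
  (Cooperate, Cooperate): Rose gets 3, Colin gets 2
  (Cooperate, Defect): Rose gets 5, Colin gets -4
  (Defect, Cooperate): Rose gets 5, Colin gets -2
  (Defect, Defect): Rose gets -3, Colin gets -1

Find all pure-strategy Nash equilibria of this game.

(Cooperate, Cooperate): Rose prefers Defect (5 > 3) — not an equilibrium.
(Cooperate, Defect): Colin prefers Cooperate (2 > -4) — not an equilibrium.
(Defect, Cooperate): Colin prefers Defect (-1 > -2) — not an equilibrium.
(Defect, Defect): Rose prefers Cooperate (5 > -3) — not an equilibrium.

none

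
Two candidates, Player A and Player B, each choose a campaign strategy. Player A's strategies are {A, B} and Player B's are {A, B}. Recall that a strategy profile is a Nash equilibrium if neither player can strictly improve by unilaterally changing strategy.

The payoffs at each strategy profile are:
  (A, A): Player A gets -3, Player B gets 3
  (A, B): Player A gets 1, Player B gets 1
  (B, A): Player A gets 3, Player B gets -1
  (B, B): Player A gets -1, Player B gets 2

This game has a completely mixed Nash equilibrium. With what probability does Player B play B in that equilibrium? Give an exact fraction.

Let c be the probability that Player B plays A. In a completely mixed equilibrium, Player A must be indifferent between A and B.
Player A's expected payoff from A is −3c + (1−c); from B it is 3c − (1−c).
Setting these equal: −4c + 1 = 4c − 1, so c = 1/4.
Therefore Player B plays B with probability 1 − 1/4 = 3/4.

3/4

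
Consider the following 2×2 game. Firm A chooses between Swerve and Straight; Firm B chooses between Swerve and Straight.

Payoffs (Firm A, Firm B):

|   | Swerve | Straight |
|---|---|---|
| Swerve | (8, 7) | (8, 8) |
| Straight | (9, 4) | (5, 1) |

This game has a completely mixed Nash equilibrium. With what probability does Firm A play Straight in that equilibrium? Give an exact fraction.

1/4

Let r be the probability that Firm A plays Swerve. In a completely mixed equilibrium, Firm B must be indifferent between Swerve and Straight.
Firm B's expected payoff from Swerve is 7r + 4(1−r); from Straight it is 8r + (1−r).
Setting these equal: 3r + 4 = 7r + 1, so r = 3/4.
Therefore Firm A plays Straight with probability 1 − 3/4 = 1/4.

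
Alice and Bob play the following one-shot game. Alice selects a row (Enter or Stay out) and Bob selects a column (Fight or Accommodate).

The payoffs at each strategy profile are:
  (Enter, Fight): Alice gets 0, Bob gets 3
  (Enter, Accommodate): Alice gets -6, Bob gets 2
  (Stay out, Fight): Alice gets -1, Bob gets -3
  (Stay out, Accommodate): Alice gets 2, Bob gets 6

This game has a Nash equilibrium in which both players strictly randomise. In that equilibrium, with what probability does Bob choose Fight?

Let y be the probability that Bob plays Fight. In a completely mixed equilibrium, Alice must be indifferent between Enter and Stay out.
Alice's expected payoff from Enter is −6(1−y); from Stay out it is −y + 2(1−y).
Setting these equal: 6y − 6 = −3y + 2, so y = 8/9.

8/9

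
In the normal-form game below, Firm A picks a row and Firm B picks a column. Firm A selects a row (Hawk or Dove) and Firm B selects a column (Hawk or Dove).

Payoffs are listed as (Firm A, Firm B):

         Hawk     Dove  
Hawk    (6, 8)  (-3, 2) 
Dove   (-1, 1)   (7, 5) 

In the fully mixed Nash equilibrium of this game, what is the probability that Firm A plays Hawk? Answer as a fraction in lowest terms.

Let x be the probability that Firm A plays Hawk. In a completely mixed equilibrium, Firm B must be indifferent between Hawk and Dove.
Firm B's expected payoff from Hawk is 8x + (1−x); from Dove it is 2x + 5(1−x).
Setting these equal: 7x + 1 = −3x + 5, so x = 2/5.

2/5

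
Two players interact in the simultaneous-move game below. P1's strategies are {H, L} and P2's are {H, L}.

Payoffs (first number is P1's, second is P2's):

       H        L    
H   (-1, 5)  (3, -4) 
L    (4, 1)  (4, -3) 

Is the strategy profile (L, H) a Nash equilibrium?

Yes

At (L, H), P1 earns 4; switching to H would give -1, so P1 has no profitable deviation.
P2 earns 1; switching to L would give -3, so P2 has no profitable deviation.
Neither player can gain by a unilateral deviation, so this profile is a Nash equilibrium.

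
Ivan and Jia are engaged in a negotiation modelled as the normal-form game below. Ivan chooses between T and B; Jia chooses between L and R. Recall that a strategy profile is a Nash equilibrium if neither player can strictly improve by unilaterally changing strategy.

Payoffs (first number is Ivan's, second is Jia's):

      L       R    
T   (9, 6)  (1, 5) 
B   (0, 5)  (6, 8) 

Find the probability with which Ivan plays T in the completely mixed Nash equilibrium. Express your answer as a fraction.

Let x be the probability that Ivan plays T. In a completely mixed equilibrium, Jia must be indifferent between L and R.
Jia's expected payoff from L is 6x + 5(1−x); from R it is 5x + 8(1−x).
Setting these equal: x + 5 = −3x + 8, so x = 3/4.

3/4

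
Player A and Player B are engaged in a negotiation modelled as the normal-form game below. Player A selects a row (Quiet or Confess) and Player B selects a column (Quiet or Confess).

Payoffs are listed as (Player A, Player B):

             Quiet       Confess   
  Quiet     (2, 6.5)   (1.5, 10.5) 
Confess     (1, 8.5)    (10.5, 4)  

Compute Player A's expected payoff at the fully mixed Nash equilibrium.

39/20

First find y, the probability Player B plays Quiet, from Player A's indifference between Quiet and Confess: 2y + 1.5(1−y) = y + 10.5(1−y), giving y = 9/10.
Since Player A is indifferent in equilibrium, Player A's expected payoff equals the payoff from either row against (9/10, 1/10). Using Quiet: 2(9/10) + 1.5(1/10) = 39/20.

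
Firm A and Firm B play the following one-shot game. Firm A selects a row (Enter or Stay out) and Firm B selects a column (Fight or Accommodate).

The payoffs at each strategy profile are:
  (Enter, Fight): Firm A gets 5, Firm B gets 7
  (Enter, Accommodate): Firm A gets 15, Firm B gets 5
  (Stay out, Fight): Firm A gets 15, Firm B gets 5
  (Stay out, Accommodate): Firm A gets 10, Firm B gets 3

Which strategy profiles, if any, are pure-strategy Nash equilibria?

(Enter, Fight): Firm A prefers Stay out (15 > 5) — not an equilibrium.
(Enter, Accommodate): Firm B prefers Fight (7 > 5) — not an equilibrium.
(Stay out, Fight): Firm A gets 15 ≥ 5 from Enter, and Firm B gets 5 ≥ 3 from Accommodate — Nash equilibrium.
(Stay out, Accommodate): Firm A prefers Enter (15 > 10); Firm B prefers Fight (5 > 3) — not an equilibrium.

(Stay out, Fight)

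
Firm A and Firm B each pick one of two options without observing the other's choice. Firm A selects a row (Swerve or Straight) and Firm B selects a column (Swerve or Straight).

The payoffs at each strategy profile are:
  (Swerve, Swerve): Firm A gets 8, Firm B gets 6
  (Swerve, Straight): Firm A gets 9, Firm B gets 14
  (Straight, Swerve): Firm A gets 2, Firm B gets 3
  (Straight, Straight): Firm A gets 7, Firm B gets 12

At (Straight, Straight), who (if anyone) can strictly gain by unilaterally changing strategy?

Firm A at (Straight, Straight) earns 7; deviating to Swerve yields 9 — a strict improvement.
Firm B earns 12; deviating to Swerve yields 3 — not better.
Only Firm A has a strictly profitable deviation.

Firm A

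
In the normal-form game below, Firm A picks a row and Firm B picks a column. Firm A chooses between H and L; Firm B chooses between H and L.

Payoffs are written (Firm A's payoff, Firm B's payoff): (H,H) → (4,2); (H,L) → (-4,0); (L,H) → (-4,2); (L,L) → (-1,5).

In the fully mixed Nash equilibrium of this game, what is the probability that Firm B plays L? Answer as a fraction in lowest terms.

Let c be the probability that Firm B plays H. In a completely mixed equilibrium, Firm A must be indifferent between H and L.
Firm A's expected payoff from H is 4c − 4(1−c); from L it is −4c − (1−c).
Setting these equal: 8c − 4 = −3c − 1, so c = 3/11.
Therefore Firm B plays L with probability 1 − 3/11 = 8/11.

8/11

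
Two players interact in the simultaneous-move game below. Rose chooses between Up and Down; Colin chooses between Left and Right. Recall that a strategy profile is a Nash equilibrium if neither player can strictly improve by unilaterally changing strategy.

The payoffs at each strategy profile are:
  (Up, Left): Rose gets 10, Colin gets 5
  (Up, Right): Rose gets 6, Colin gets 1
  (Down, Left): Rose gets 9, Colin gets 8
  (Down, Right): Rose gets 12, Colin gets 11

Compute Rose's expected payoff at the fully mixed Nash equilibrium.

66/7

First find y, the probability Colin plays Left, from Rose's indifference between Up and Down: 10y + 6(1−y) = 9y + 12(1−y), giving y = 6/7.
Since Rose is indifferent in equilibrium, Rose's expected payoff equals the payoff from either row against (6/7, 1/7). Using Up: 10(6/7) + 6(1/7) = 66/7.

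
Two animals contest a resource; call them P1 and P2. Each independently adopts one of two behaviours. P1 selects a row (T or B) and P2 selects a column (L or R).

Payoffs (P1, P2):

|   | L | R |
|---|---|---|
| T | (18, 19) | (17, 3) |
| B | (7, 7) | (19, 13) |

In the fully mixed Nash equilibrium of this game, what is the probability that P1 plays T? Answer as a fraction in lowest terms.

Let r be the probability that P1 plays T. In a completely mixed equilibrium, P2 must be indifferent between L and R.
P2's expected payoff from L is 19r + 7(1−r); from R it is 3r + 13(1−r).
Setting these equal: 12r + 7 = −10r + 13, so r = 3/11.

3/11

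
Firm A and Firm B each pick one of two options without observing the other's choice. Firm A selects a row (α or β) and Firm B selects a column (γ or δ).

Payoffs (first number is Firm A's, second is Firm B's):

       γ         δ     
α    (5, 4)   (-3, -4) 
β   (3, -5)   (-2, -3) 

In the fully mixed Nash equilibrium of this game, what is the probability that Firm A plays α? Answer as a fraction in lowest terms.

Let r be the probability that Firm A plays α. In a completely mixed equilibrium, Firm B must be indifferent between γ and δ.
Firm B's expected payoff from γ is 4r − 5(1−r); from δ it is −4r − 3(1−r).
Setting these equal: 9r − 5 = −r − 3, so r = 1/5.

1/5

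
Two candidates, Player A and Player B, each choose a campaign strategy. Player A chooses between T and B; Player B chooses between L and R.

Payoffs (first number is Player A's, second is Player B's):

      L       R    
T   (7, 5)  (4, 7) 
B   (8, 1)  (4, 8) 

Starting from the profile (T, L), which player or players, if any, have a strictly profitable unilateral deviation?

Player A at (T, L) earns 7; deviating to B yields 8 — a strict improvement.
Player B earns 5; deviating to R yields 7 — a strict improvement.
Both Player A and Player B have strictly profitable deviations.

Both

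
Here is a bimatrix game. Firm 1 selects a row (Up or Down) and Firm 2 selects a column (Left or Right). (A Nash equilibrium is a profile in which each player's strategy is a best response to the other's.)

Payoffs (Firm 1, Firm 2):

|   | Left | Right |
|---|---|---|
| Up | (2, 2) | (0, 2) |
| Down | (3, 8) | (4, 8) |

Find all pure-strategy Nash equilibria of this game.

(Down, Left) and (Down, Right)

(Up, Left): Firm 1 prefers Down (3 > 2) — not an equilibrium.
(Up, Right): Firm 1 prefers Down (4 > 0) — not an equilibrium.
(Down, Left): Firm 1 gets 3 ≥ 2 from Up, and Firm 2 gets 8 ≥ 8 from Right — Nash equilibrium.
(Down, Right): Firm 1 gets 4 ≥ 0 from Up, and Firm 2 gets 8 ≥ 8 from Left — Nash equilibrium.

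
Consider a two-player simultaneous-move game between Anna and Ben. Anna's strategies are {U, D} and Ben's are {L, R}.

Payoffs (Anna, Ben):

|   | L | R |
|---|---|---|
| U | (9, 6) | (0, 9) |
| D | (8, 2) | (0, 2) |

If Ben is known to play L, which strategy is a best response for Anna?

Against L, Anna earns 9 from U and 8 from D.
So U is the best response.

U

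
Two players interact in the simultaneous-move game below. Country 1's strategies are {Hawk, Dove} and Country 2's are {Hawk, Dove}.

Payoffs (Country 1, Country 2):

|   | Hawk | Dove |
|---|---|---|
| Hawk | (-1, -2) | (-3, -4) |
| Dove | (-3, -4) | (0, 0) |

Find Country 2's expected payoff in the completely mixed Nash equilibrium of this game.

First find x, the probability Country 1 plays Hawk, from Country 2's indifference between Hawk and Dove: −2x − 4(1−x) = −4x, giving x = 2/3.
Since Country 2 is indifferent in equilibrium, Country 2's expected payoff equals the payoff from either column against (2/3, 1/3). Using Hawk: −2(2/3) − 4(1/3) = -8/3.

-8/3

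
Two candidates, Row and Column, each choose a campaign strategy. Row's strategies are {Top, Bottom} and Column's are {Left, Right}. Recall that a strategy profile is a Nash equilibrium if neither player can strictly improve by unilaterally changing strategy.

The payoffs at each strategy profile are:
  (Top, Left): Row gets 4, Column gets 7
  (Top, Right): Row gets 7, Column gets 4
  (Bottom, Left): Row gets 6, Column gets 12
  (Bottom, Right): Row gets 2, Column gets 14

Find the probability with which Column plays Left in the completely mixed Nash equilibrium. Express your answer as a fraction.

Let y be the probability that Column plays Left. In a completely mixed equilibrium, Row must be indifferent between Top and Bottom.
Row's expected payoff from Top is 4y + 7(1−y); from Bottom it is 6y + 2(1−y).
Setting these equal: −3y + 7 = 4y + 2, so y = 5/7.

5/7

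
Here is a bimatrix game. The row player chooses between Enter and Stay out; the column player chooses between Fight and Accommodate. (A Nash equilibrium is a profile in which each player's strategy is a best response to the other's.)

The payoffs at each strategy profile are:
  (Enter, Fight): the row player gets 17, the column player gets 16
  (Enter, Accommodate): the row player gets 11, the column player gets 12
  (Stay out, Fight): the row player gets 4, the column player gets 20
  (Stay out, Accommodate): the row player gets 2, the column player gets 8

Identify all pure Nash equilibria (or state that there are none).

(Enter, Fight): the row player gets 17 ≥ 4 from Stay out, and the column player gets 16 ≥ 12 from Accommodate — Nash equilibrium.
(Enter, Accommodate): the column player prefers Fight (16 > 12) — not an equilibrium.
(Stay out, Fight): the row player prefers Enter (17 > 4) — not an equilibrium.
(Stay out, Accommodate): the row player prefers Enter (11 > 2); the column player prefers Fight (20 > 8) — not an equilibrium.

(Enter, Fight)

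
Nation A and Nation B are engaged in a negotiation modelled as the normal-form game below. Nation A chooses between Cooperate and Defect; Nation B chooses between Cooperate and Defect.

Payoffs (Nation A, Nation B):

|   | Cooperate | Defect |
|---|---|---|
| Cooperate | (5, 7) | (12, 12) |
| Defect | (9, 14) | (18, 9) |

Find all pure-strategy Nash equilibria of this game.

(Cooperate, Cooperate): Nation A prefers Defect (9 > 5); Nation B prefers Defect (12 > 7) — not an equilibrium.
(Cooperate, Defect): Nation A prefers Defect (18 > 12) — not an equilibrium.
(Defect, Cooperate): Nation A gets 9 ≥ 5 from Cooperate, and Nation B gets 14 ≥ 9 from Defect — Nash equilibrium.
(Defect, Defect): Nation B prefers Cooperate (14 > 9) — not an equilibrium.

(Defect, Cooperate)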